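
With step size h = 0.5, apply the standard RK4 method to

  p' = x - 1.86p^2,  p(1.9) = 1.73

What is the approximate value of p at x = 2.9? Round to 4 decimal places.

RK4: k1 = f(x_n, p_n); k2 = f(x_n + h/2, p_n + (h/2)·k1); k3 = f(x_n + h/2, p_n + (h/2)·k2); k4 = f(x_n + h, p_n + h·k3); p_{n+1} = p_n + (h/6)·(k1 + 2k2 + 2k3 + k4).
x=1.900000, p=1.730000:
  k1 = f(1.900000, 1.730000) = -3.666794
  k2 = f(2.150000, 0.813302) = 0.919686
  k3 = f(2.150000, 1.959921) = -4.994803
  k4 = f(2.400000, -0.767402) = 1.304637
  p ← 1.730000 + (0.5/6)·(k1 + 2k2 + 2k3 + k4) = 0.853967
x=2.400000, p=0.853967:
  k1 = f(2.400000, 0.853967) = 1.043576
  k2 = f(2.650000, 1.114861) = 0.338177
  k3 = f(2.650000, 0.938511) = 1.011705
  k4 = f(2.900000, 1.359820) = -0.539344
  p ← 0.853967 + (0.5/6)·(k1 + 2k2 + 2k3 + k4) = 1.120967
p(2.9) ≈ 1.1210

1.1210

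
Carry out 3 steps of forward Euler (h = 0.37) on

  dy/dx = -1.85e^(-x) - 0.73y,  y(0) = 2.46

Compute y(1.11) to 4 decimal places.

Euler: y_{n+1} = y_n + h·f(x_n, y_n).
x=0.000000, y=2.460000: f=-3.645800 → y ← 2.460000 + 0.37·(-3.645800) = 1.111054
x=0.370000, y=1.111054: f=-2.088928 → y ← 1.111054 + 0.37·(-2.088928) = 0.338151
x=0.740000, y=0.338151: f=-1.129511 → y ← 0.338151 + 0.37·(-1.129511) = -0.079768
y(1.11) ≈ -0.0798

-0.0798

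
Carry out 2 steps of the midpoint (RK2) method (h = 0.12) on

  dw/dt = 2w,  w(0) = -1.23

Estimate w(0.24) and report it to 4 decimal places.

Midpoint: k1 = f(t_n, w_n); k2 = f(t_n + h/2, w_n + (h/2)·k1); w_{n+1} = w_n + h·k2.
t=0.000000, w=-1.230000:
  k1 = f(0.000000, -1.230000) = -2.460000
  k2 = f(0.060000, -1.377600) = -2.755200
  w ← -1.230000 + 0.12·(-2.755200) = -1.560624
t=0.120000, w=-1.560624:
  k1 = f(0.120000, -1.560624) = -3.121248
  k2 = f(0.180000, -1.747899) = -3.495798
  w ← -1.560624 + 0.12·(-3.495798) = -1.980120
w(0.24) ≈ -1.9801

-1.9801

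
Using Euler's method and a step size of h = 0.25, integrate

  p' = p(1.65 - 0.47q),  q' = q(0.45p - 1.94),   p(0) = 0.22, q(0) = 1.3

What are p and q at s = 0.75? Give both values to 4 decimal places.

Euler on (p,q): p_{n+1} = p_n + h·p', q_{n+1} = q_n + h·q'.
0.000000: (0.220000, 1.300000); f=(0.228580, -2.393300) → (0.277145, 0.701675)
0.250000: (0.277145, 0.701675); f=(0.365890, -1.273740) → (0.368618, 0.383240)
0.500000: (0.368618, 0.383240); f=(0.541823, -0.679915) → (0.504073, 0.213261)
(p(0.75), q(0.75)) ≈ (0.5041, 0.2133)

0.5041, 0.2133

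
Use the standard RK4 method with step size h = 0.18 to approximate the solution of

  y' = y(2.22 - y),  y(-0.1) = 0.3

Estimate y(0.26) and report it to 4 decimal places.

0.5724

RK4: k1 = f(x_n, y_n); k2 = f(x_n + h/2, y_n + (h/2)·k1); k3 = f(x_n + h/2, y_n + (h/2)·k2); k4 = f(x_n + h, y_n + h·k3); y_{n+1} = y_n + (h/6)·(k1 + 2k2 + 2k3 + k4).
x=-0.100000, y=0.300000:
  k1 = f(-0.100000, 0.300000) = 0.576000
  k2 = f(-0.010000, 0.351840) = 0.657293
  k3 = f(-0.010000, 0.359156) = 0.668334
  k4 = f(0.080000, 0.420300) = 0.756414
  y ← 0.300000 + (0.18/6)·(k1 + 2k2 + 2k3 + k4) = 0.419510
x=0.080000, y=0.419510:
  k1 = f(0.080000, 0.419510) = 0.755324
  k2 = f(0.170000, 0.487489) = 0.844580
  k3 = f(0.170000, 0.495522) = 0.854517
  k4 = f(0.260000, 0.573323) = 0.944078
  y ← 0.419510 + (0.18/6)·(k1 + 2k2 + 2k3 + k4) = 0.572438
y(0.26) ≈ 0.5724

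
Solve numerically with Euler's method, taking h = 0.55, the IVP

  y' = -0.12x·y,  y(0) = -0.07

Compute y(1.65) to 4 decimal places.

-0.0626

Euler: y_{n+1} = y_n + h·f(x_n, y_n).
x=0.000000, y=-0.070000: f=0.000000 → y ← -0.070000 + 0.55·0.000000 = -0.070000
x=0.550000, y=-0.070000: f=0.004620 → y ← -0.070000 + 0.55·0.004620 = -0.067459
x=1.100000, y=-0.067459: f=0.008905 → y ← -0.067459 + 0.55·0.008905 = -0.062561
y(1.65) ≈ -0.0626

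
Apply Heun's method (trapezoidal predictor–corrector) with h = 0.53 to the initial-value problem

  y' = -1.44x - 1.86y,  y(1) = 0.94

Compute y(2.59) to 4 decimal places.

-1.4266

Heun: k1 = f(x_n, y_n); k2 = f(x_n + h, y_n + h·k1); y_{n+1} = y_n + (h/2)·(k1 + k2).
x=1.000000, y=0.940000:
  k1 = f(1.000000, 0.940000) = -3.188400
  k2 = f(1.530000, -0.749852) = -0.808475
  y ← 0.940000 + (0.53/2)·(-3.188400 + (-0.808475)) = -0.119172
x=1.530000, y=-0.119172:
  k1 = f(1.530000, -0.119172) = -1.981540
  k2 = f(2.060000, -1.169388) = -0.791338
  y ← -0.119172 + (0.53/2)·(-1.981540 + (-0.791338)) = -0.853985
x=2.060000, y=-0.853985:
  k1 = f(2.060000, -0.853985) = -1.377989
  k2 = f(2.590000, -1.584319) = -0.782767
  y ← -0.853985 + (0.53/2)·(-1.377989 + (-0.782767)) = -1.426585
y(2.59) ≈ -1.4266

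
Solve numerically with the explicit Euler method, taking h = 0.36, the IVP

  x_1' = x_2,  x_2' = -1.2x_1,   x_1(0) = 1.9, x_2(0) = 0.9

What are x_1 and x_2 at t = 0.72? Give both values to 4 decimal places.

Euler on (x_1,x_2): x_1_{n+1} = x_1_n + h·x_1', x_2_{n+1} = x_2_n + h·x_2'.
0.000000: (1.900000, 0.900000); f=(0.900000, -2.280000) → (2.224000, 0.079200)
0.360000: (2.224000, 0.079200); f=(0.079200, -2.668800) → (2.252512, -0.881568)
(x_1(0.72), x_2(0.72)) ≈ (2.2525, -0.8816)

2.2525, -0.8816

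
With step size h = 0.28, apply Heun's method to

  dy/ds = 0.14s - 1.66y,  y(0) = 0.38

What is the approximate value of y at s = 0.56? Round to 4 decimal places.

Heun: k1 = f(s_n, y_n); k2 = f(s_n + h, y_n + h·k1); y_{n+1} = y_n + (h/2)·(k1 + k2).
s=0.000000, y=0.380000:
  k1 = f(0.000000, 0.380000) = -0.630800
  k2 = f(0.280000, 0.203376) = -0.298404
  y ← 0.380000 + (0.28/2)·(-0.630800 + (-0.298404)) = 0.249911
s=0.280000, y=0.249911:
  k1 = f(0.280000, 0.249911) = -0.375653
  k2 = f(0.560000, 0.144729) = -0.161849
  y ← 0.249911 + (0.28/2)·(-0.375653 + (-0.161849)) = 0.174661
y(0.56) ≈ 0.1747

0.1747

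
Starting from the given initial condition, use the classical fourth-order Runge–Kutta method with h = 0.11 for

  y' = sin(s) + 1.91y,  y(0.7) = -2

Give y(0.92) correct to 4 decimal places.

-2.8483

RK4: k1 = f(s_n, y_n); k2 = f(s_n + h/2, y_n + (h/2)·k1); k3 = f(s_n + h/2, y_n + (h/2)·k2); k4 = f(s_n + h, y_n + h·k3); y_{n+1} = y_n + (h/6)·(k1 + 2k2 + 2k3 + k4).
s=0.700000, y=-2.000000:
  k1 = f(0.700000, -2.000000) = -3.175782
  k2 = f(0.755000, -2.174668) = -3.468327
  k3 = f(0.755000, -2.190758) = -3.499059
  k4 = f(0.810000, -2.384897) = -3.830865
  y ← -2.000000 + (0.11/6)·(k1 + 2k2 + 2k3 + k4) = -2.383926
s=0.810000, y=-2.383926:
  k1 = f(0.810000, -2.383926) = -3.829012
  k2 = f(0.865000, -2.594522) = -4.194441
  k3 = f(0.865000, -2.614620) = -4.232830
  k4 = f(0.920000, -2.849537) = -4.647015
  y ← -2.383926 + (0.11/6)·(k1 + 2k2 + 2k3 + k4) = -2.848320
y(0.92) ≈ -2.8483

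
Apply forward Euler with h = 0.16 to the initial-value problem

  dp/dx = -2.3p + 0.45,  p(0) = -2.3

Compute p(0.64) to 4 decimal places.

-0.2025

Euler: p_{n+1} = p_n + h·f(x_n, p_n).
x=0.000000, p=-2.300000: f=5.740000 → p ← -2.300000 + 0.16·5.740000 = -1.381600
x=0.160000, p=-1.381600: f=3.627680 → p ← -1.381600 + 0.16·3.627680 = -0.801171
x=0.320000, p=-0.801171: f=2.292694 → p ← -0.801171 + 0.16·2.292694 = -0.434340
x=0.480000, p=-0.434340: f=1.448982 → p ← -0.434340 + 0.16·1.448982 = -0.202503
p(0.64) ≈ -0.2025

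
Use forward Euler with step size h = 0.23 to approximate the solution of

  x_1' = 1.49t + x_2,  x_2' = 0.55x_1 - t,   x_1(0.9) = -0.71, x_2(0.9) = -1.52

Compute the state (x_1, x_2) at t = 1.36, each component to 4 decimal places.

Euler on (x_1,x_2): x_1_{n+1} = x_1_n + h·x_1', x_2_{n+1} = x_2_n + h·x_2'.
0.900000: (-0.710000, -1.520000); f=(-0.179000, -1.290500) → (-0.751170, -1.816815)
1.130000: (-0.751170, -1.816815); f=(-0.133115, -1.543144) → (-0.781786, -2.171738)
(x_1(1.36), x_2(1.36)) ≈ (-0.7818, -2.1717)

-0.7818, -2.1717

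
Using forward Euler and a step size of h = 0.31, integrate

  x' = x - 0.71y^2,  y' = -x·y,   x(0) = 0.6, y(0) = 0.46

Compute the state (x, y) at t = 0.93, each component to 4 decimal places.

1.2102, 0.2047

Euler on (x,y): x_{n+1} = x_n + h·x', y_{n+1} = y_n + h·y'.
0.000000: (0.600000, 0.460000); f=(0.449764, -0.276000) → (0.739427, 0.374440)
0.310000: (0.739427, 0.374440); f=(0.639881, -0.276871) → (0.937790, 0.288610)
0.620000: (0.937790, 0.288610); f=(0.878650, -0.270656) → (1.210171, 0.204707)
(x(0.93), y(0.93)) ≈ (1.2102, 0.2047)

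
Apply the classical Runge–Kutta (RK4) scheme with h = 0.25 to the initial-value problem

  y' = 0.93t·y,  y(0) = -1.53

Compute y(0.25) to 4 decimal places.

-1.5751

RK4: k1 = f(t_n, y_n); k2 = f(t_n + h/2, y_n + (h/2)·k1); k3 = f(t_n + h/2, y_n + (h/2)·k2); k4 = f(t_n + h, y_n + h·k3); y_{n+1} = y_n + (h/6)·(k1 + 2k2 + 2k3 + k4).
t=0.000000, y=-1.530000:
  k1 = f(0.000000, -1.530000) = 0.000000
  k2 = f(0.125000, -1.530000) = -0.177863
  k3 = f(0.125000, -1.552233) = -0.180447
  k4 = f(0.250000, -1.575112) = -0.366213
  y ← -1.530000 + (0.25/6)·(k1 + 2k2 + 2k3 + k4) = -1.575118
y(0.25) ≈ -1.5751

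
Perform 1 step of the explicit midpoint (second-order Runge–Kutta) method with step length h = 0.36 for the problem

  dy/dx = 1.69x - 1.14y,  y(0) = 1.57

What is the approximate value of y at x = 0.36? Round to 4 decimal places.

Midpoint: k1 = f(x_n, y_n); k2 = f(x_n + h/2, y_n + (h/2)·k1); y_{n+1} = y_n + h·k2.
x=0.000000, y=1.570000:
  k1 = f(0.000000, 1.570000) = -1.789800
  k2 = f(0.180000, 1.247836) = -1.118333
  y ← 1.570000 + 0.36·(-1.118333) = 1.167400
y(0.36) ≈ 1.1674

1.1674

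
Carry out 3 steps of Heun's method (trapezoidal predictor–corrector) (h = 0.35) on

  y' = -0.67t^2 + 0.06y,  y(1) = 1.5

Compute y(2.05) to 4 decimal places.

-0.1577

Heun: k1 = f(t_n, y_n); k2 = f(t_n + h, y_n + h·k1); y_{n+1} = y_n + (h/2)·(k1 + k2).
t=1.000000, y=1.500000:
  k1 = f(1.000000, 1.500000) = -0.580000
  k2 = f(1.350000, 1.297000) = -1.143255
  y ← 1.500000 + (0.35/2)·(-0.580000 + (-1.143255)) = 1.198430
t=1.350000, y=1.198430:
  k1 = f(1.350000, 1.198430) = -1.149169
  k2 = f(1.700000, 0.796221) = -1.888527
  y ← 1.198430 + (0.35/2)·(-1.149169 + (-1.888527)) = 0.666834
t=1.700000, y=0.666834:
  k1 = f(1.700000, 0.666834) = -1.896290
  k2 = f(2.050000, 0.003132) = -2.815487
  y ← 0.666834 + (0.35/2)·(-1.896290 + (-2.815487)) = -0.157727
y(2.05) ≈ -0.1577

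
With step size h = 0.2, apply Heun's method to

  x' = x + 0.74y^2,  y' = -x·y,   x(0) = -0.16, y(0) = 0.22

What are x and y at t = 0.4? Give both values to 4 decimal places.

Heun on (x,y): k1 = f(t_n, state_n); k2 = f(t_n + h, state_n + h·k1); state_{n+1} = state_n + (h/2)·(k1 + k2).
0.000000: (-0.160000, 0.220000)
  k1 = (-0.124184, 0.035200)
  predictor → (-0.184837, 0.227040)
  k2 = (-0.146692, 0.041965)
  → (-0.187088, 0.227717)
0.200000: (-0.187088, 0.227717)
  k1 = (-0.148715, 0.042603)
  predictor → (-0.216831, 0.236237)
  k2 = (-0.175533, 0.051223)
  → (-0.219512, 0.237099)
(x(0.4), y(0.4)) ≈ (-0.2195, 0.2371)

-0.2195, 0.2371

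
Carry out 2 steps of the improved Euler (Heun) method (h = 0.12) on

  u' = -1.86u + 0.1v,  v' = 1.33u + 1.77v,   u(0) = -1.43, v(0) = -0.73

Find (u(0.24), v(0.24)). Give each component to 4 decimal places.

Heun on (u,v): k1 = f(t_n, state_n); k2 = f(t_n + h, state_n + h·k1); state_{n+1} = state_n + (h/2)·(k1 + k2).
0.000000: (-1.430000, -0.730000)
  k1 = (2.586800, -3.194000)
  predictor → (-1.119584, -1.113280)
  k2 = (1.971098, -3.459552)
  → (-1.156526, -1.129213)
0.120000: (-1.156526, -1.129213)
  k1 = (2.038217, -3.536887)
  predictor → (-0.911940, -1.553640)
  k2 = (1.540845, -3.962822)
  → (-0.941782, -1.579196)
(u(0.24), v(0.24)) ≈ (-0.9418, -1.5792)

-0.9418, -1.5792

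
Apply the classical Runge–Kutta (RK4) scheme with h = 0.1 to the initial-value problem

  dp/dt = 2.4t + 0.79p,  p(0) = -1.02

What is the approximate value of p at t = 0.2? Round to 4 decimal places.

RK4: k1 = f(t_n, p_n); k2 = f(t_n + h/2, p_n + (h/2)·k1); k3 = f(t_n + h/2, p_n + (h/2)·k2); k4 = f(t_n + h, p_n + h·k3); p_{n+1} = p_n + (h/6)·(k1 + 2k2 + 2k3 + k4).
t=0.000000, p=-1.020000:
  k1 = f(0.000000, -1.020000) = -0.805800
  k2 = f(0.050000, -1.060290) = -0.717629
  k3 = f(0.050000, -1.055881) = -0.714146
  k4 = f(0.100000, -1.091415) = -0.622218
  p ← -1.020000 + (0.1/6)·(k1 + 2k2 + 2k3 + k4) = -1.091526
t=0.100000, p=-1.091526:
  k1 = f(0.100000, -1.091526) = -0.622306
  k2 = f(0.150000, -1.122641) = -0.526887
  k3 = f(0.150000, -1.117870) = -0.523118
  k4 = f(0.200000, -1.143838) = -0.423632
  p ← -1.091526 + (0.1/6)·(k1 + 2k2 + 2k3 + k4) = -1.143959
p(0.2) ≈ -1.1440

-1.1440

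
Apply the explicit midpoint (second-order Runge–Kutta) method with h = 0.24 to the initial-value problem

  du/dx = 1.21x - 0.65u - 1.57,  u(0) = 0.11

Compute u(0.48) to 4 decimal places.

-0.4353

Midpoint: k1 = f(x_n, u_n); k2 = f(x_n + h/2, u_n + (h/2)·k1); u_{n+1} = u_n + h·k2.
x=0.000000, u=0.110000:
  k1 = f(0.000000, 0.110000) = -1.641500
  k2 = f(0.120000, -0.086980) = -1.368263
  u ← 0.110000 + 0.24·(-1.368263) = -0.218383
x=0.240000, u=-0.218383:
  k1 = f(0.240000, -0.218383) = -1.137651
  k2 = f(0.360000, -0.354901) = -0.903714
  u ← -0.218383 + 0.24·(-0.903714) = -0.435275
u(0.48) ≈ -0.4353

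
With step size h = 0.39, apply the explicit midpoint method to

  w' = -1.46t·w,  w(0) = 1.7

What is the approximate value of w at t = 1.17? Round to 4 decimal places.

0.6043

Midpoint: k1 = f(t_n, w_n); k2 = f(t_n + h/2, w_n + (h/2)·k1); w_{n+1} = w_n + h·k2.
t=0.000000, w=1.700000:
  k1 = f(0.000000, 1.700000) = 0.000000
  k2 = f(0.195000, 1.700000) = -0.483990
  w ← 1.700000 + 0.39·(-0.483990) = 1.511244
t=0.390000, w=1.511244:
  k1 = f(0.390000, 1.511244) = -0.860502
  k2 = f(0.585000, 1.343446) = -1.147437
  w ← 1.511244 + 0.39·(-1.147437) = 1.063743
t=0.780000, w=1.063743:
  k1 = f(0.780000, 1.063743) = -1.211391
  k2 = f(0.975000, 0.827522) = -1.177978
  w ← 1.063743 + 0.39·(-1.177978) = 0.604332
w(1.17) ≈ 0.6043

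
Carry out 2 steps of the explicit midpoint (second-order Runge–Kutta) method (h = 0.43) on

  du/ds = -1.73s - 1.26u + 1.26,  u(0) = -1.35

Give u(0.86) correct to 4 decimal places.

Midpoint: k1 = f(s_n, u_n); k2 = f(s_n + h/2, u_n + (h/2)·k1); u_{n+1} = u_n + h·k2.
s=0.000000, u=-1.350000:
  k1 = f(0.000000, -1.350000) = 2.961000
  k2 = f(0.215000, -0.713385) = 1.786915
  u ← -1.350000 + 0.43·1.786915 = -0.581627
s=0.430000, u=-0.581627:
  k1 = f(0.430000, -0.581627) = 1.248949
  k2 = f(0.645000, -0.313102) = 0.538659
  u ← -0.581627 + 0.43·0.538659 = -0.350003
u(0.86) ≈ -0.3500

-0.3500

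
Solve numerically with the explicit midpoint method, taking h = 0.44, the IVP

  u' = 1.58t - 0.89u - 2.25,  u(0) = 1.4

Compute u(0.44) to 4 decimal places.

0.3159

Midpoint: k1 = f(t_n, u_n); k2 = f(t_n + h/2, u_n + (h/2)·k1); u_{n+1} = u_n + h·k2.
t=0.000000, u=1.400000:
  k1 = f(0.000000, 1.400000) = -3.496000
  k2 = f(0.220000, 0.630880) = -2.463883
  u ← 1.400000 + 0.44·(-2.463883) = 0.315891
u(0.44) ≈ 0.3159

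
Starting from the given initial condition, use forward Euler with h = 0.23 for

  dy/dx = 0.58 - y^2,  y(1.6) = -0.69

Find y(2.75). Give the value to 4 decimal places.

Euler: y_{n+1} = y_n + h·f(x_n, y_n).
x=1.600000, y=-0.690000: f=0.103900 → y ← -0.690000 + 0.23·0.103900 = -0.666103
x=1.830000, y=-0.666103: f=0.136307 → y ← -0.666103 + 0.23·0.136307 = -0.634752
x=2.060000, y=-0.634752: f=0.177089 → y ← -0.634752 + 0.23·0.177089 = -0.594022
x=2.290000, y=-0.594022: f=0.227138 → y ← -0.594022 + 0.23·0.227138 = -0.541780
x=2.520000, y=-0.541780: f=0.286474 → y ← -0.541780 + 0.23·0.286474 = -0.475891
y(2.75) ≈ -0.4759

-0.4759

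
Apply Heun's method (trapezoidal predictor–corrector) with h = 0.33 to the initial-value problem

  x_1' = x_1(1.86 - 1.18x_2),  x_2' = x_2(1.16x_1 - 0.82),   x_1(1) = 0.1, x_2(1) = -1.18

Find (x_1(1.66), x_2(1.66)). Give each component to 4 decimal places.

0.6114, -0.8427

Heun on (x_1,x_2): k1 = f(s_n, state_n); k2 = f(s_n + h, state_n + h·k1); state_{n+1} = state_n + (h/2)·(k1 + k2).
1.000000: (0.100000, -1.180000)
  k1 = (0.325240, 0.830720)
  predictor → (0.207329, -0.905862)
  k2 = (0.607250, 0.524946)
  → (0.253861, -0.956315)
1.330000: (0.253861, -0.956315)
  k1 = (0.758651, 0.502564)
  predictor → (0.504216, -0.790469)
  k2 = (1.408150, 0.185847)
  → (0.611383, -0.842727)
(x_1(1.66), x_2(1.66)) ≈ (0.6114, -0.8427)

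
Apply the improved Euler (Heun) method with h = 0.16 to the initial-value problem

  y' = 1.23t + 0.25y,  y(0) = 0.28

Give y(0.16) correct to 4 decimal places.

Heun: k1 = f(t_n, y_n); k2 = f(t_n + h, y_n + h·k1); y_{n+1} = y_n + (h/2)·(k1 + k2).
t=0.000000, y=0.280000:
  k1 = f(0.000000, 0.280000) = 0.070000
  k2 = f(0.160000, 0.291200) = 0.269600
  y ← 0.280000 + (0.16/2)·(0.070000 + 0.269600) = 0.307168
y(0.16) ≈ 0.3072

0.3072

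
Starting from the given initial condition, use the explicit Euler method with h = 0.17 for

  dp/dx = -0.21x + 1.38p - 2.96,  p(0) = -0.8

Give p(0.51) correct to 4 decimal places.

-3.4165

Euler: p_{n+1} = p_n + h·f(x_n, p_n).
x=0.000000, p=-0.800000: f=-4.064000 → p ← -0.800000 + 0.17·(-4.064000) = -1.490880
x=0.170000, p=-1.490880: f=-5.053114 → p ← -1.490880 + 0.17·(-5.053114) = -2.349909
x=0.340000, p=-2.349909: f=-6.274275 → p ← -2.349909 + 0.17·(-6.274275) = -3.416536
p(0.51) ≈ -3.4165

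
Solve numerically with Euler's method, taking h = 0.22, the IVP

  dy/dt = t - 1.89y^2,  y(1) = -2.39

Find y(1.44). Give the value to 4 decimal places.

-12.8662

Euler: y_{n+1} = y_n + h·f(t_n, y_n).
t=1.000000, y=-2.390000: f=-9.795869 → y ← -2.390000 + 0.22·(-9.795869) = -4.545091
t=1.220000, y=-4.545091: f=-37.823344 → y ← -4.545091 + 0.22·(-37.823344) = -12.866227
y(1.44) ≈ -12.8662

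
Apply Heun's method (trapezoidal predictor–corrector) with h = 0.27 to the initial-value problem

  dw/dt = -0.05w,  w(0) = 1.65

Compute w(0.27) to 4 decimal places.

Heun: k1 = f(t_n, w_n); k2 = f(t_n + h, w_n + h·k1); w_{n+1} = w_n + (h/2)·(k1 + k2).
t=0.000000, w=1.650000:
  k1 = f(0.000000, 1.650000) = -0.082500
  k2 = f(0.270000, 1.627725) = -0.081386
  w ← 1.650000 + (0.27/2)·(-0.082500 + (-0.081386)) = 1.627875
w(0.27) ≈ 1.6279

1.6279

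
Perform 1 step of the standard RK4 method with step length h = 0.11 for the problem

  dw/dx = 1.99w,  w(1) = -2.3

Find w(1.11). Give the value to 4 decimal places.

RK4: k1 = f(x_n, w_n); k2 = f(x_n + h/2, w_n + (h/2)·k1); k3 = f(x_n + h/2, w_n + (h/2)·k2); k4 = f(x_n + h, w_n + h·k3); w_{n+1} = w_n + (h/6)·(k1 + 2k2 + 2k3 + k4).
x=1.000000, w=-2.300000:
  k1 = f(1.000000, -2.300000) = -4.577000
  k2 = f(1.055000, -2.551735) = -5.077953
  k3 = f(1.055000, -2.579287) = -5.132782
  k4 = f(1.110000, -2.864606) = -5.700566
  w ← -2.300000 + (0.11/6)·(k1 + 2k2 + 2k3 + k4) = -2.862816
w(1.11) ≈ -2.8628

-2.8628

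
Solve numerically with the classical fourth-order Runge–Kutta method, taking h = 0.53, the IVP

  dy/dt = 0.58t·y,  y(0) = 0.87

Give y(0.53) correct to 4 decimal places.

RK4: k1 = f(t_n, y_n); k2 = f(t_n + h/2, y_n + (h/2)·k1); k3 = f(t_n + h/2, y_n + (h/2)·k2); k4 = f(t_n + h, y_n + h·k3); y_{n+1} = y_n + (h/6)·(k1 + 2k2 + 2k3 + k4).
t=0.000000, y=0.870000:
  k1 = f(0.000000, 0.870000) = 0.000000
  k2 = f(0.265000, 0.870000) = 0.133719
  k3 = f(0.265000, 0.905436) = 0.139165
  k4 = f(0.530000, 0.943758) = 0.290111
  y ← 0.870000 + (0.53/6)·(k1 + 2k2 + 2k3 + k4) = 0.943836
y(0.53) ≈ 0.9438

0.9438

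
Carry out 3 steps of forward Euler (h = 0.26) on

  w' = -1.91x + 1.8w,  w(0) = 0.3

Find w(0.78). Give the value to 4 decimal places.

Euler: w_{n+1} = w_n + h·f(x_n, w_n).
x=0.000000, w=0.300000: f=0.540000 → w ← 0.300000 + 0.26·0.540000 = 0.440400
x=0.260000, w=0.440400: f=0.296120 → w ← 0.440400 + 0.26·0.296120 = 0.517391
x=0.520000, w=0.517391: f=-0.061896 → w ← 0.517391 + 0.26·(-0.061896) = 0.501298
w(0.78) ≈ 0.5013

0.5013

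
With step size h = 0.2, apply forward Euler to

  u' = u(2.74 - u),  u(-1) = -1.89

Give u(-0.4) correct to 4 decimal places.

Euler: u_{n+1} = u_n + h·f(t_n, u_n).
t=-1.000000, u=-1.890000: f=-8.750700 → u ← -1.890000 + 0.2·(-8.750700) = -3.640140
t=-0.800000, u=-3.640140: f=-23.224603 → u ← -3.640140 + 0.2·(-23.224603) = -8.285061
t=-0.600000, u=-8.285061: f=-91.343294 → u ← -8.285061 + 0.2·(-91.343294) = -26.553719
u(-0.4) ≈ -26.5537

-26.5537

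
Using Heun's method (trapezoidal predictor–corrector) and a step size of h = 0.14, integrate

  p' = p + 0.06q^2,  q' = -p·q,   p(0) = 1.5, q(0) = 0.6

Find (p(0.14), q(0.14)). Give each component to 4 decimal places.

1.7274, 0.4802

Heun on (p,q): k1 = f(x_n, state_n); k2 = f(x_n + h, state_n + h·k1); state_{n+1} = state_n + (h/2)·(k1 + k2).
0.000000: (1.500000, 0.600000)
  k1 = (1.521600, -0.900000)
  predictor → (1.713024, 0.474000)
  k2 = (1.726505, -0.811973)
  → (1.727367, 0.480162)
(p(0.14), q(0.14)) ≈ (1.7274, 0.4802)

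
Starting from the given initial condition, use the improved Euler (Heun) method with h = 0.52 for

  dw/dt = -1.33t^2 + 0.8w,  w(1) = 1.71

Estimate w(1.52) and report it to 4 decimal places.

1.2807

Heun: k1 = f(t_n, w_n); k2 = f(t_n + h, w_n + h·k1); w_{n+1} = w_n + (h/2)·(k1 + k2).
t=1.000000, w=1.710000:
  k1 = f(1.000000, 1.710000) = 0.038000
  k2 = f(1.520000, 1.729760) = -1.689024
  w ← 1.710000 + (0.52/2)·(0.038000 + (-1.689024)) = 1.280734
w(1.52) ≈ 1.2807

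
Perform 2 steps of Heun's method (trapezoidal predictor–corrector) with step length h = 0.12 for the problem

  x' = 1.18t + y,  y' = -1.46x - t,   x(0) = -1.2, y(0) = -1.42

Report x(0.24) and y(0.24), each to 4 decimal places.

-1.4547, -0.9761

Heun on (x,y): k1 = f(t_n, state_n); k2 = f(t_n + h, state_n + h·k1); state_{n+1} = state_n + (h/2)·(k1 + k2).
0.000000: (-1.200000, -1.420000)
  k1 = (-1.420000, 1.752000)
  predictor → (-1.370400, -1.209760)
  k2 = (-1.068160, 1.880784)
  → (-1.349290, -1.202033)
0.120000: (-1.349290, -1.202033)
  k1 = (-1.060433, 1.849963)
  predictor → (-1.476542, -0.980037)
  k2 = (-0.696837, 1.915751)
  → (-1.454726, -0.976090)
(x(0.24), y(0.24)) ≈ (-1.4547, -0.9761)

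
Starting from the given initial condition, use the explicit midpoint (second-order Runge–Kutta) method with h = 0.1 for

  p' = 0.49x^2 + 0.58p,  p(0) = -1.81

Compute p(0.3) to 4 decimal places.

Midpoint: k1 = f(x_n, p_n); k2 = f(x_n + h/2, p_n + (h/2)·k1); p_{n+1} = p_n + h·k2.
x=0.000000, p=-1.810000:
  k1 = f(0.000000, -1.810000) = -1.049800
  k2 = f(0.050000, -1.862490) = -1.079019
  p ← -1.810000 + 0.1·(-1.079019) = -1.917902
x=0.100000, p=-1.917902:
  k1 = f(0.100000, -1.917902) = -1.107483
  k2 = f(0.150000, -1.973276) = -1.133475
  p ← -1.917902 + 0.1·(-1.133475) = -2.031249
x=0.200000, p=-2.031249:
  k1 = f(0.200000, -2.031249) = -1.158525
  k2 = f(0.250000, -2.089176) = -1.181097
  p ← -2.031249 + 0.1·(-1.181097) = -2.149359
p(0.3) ≈ -2.1494

-2.1494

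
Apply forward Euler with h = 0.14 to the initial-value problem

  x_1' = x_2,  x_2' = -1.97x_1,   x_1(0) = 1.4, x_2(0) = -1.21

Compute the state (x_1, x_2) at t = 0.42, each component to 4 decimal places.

0.7362, -2.2133

Euler on (x_1,x_2): x_1_{n+1} = x_1_n + h·x_1', x_2_{n+1} = x_2_n + h·x_2'.
0.000000: (1.400000, -1.210000); f=(-1.210000, -2.758000) → (1.230600, -1.596120)
0.140000: (1.230600, -1.596120); f=(-1.596120, -2.424282) → (1.007143, -1.935519)
0.280000: (1.007143, -1.935519); f=(-1.935519, -1.984072) → (0.736170, -2.213290)
(x_1(0.42), x_2(0.42)) ≈ (0.7362, -2.2133)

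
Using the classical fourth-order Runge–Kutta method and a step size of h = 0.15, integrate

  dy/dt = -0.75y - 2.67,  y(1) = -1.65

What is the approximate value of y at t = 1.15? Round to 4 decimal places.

RK4: k1 = f(t_n, y_n); k2 = f(t_n + h/2, y_n + (h/2)·k1); k3 = f(t_n + h/2, y_n + (h/2)·k2); k4 = f(t_n + h, y_n + h·k3); y_{n+1} = y_n + (h/6)·(k1 + 2k2 + 2k3 + k4).
t=1.000000, y=-1.650000:
  k1 = f(1.000000, -1.650000) = -1.432500
  k2 = f(1.075000, -1.757437) = -1.351922
  k3 = f(1.075000, -1.751394) = -1.356454
  k4 = f(1.150000, -1.853468) = -1.279899
  y ← -1.650000 + (0.15/6)·(k1 + 2k2 + 2k3 + k4) = -1.853229
y(1.15) ≈ -1.8532

-1.8532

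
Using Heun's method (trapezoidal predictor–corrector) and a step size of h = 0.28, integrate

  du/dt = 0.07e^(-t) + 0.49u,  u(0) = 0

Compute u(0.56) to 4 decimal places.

0.0353

Heun: k1 = f(t_n, u_n); k2 = f(t_n + h, u_n + h·k1); u_{n+1} = u_n + (h/2)·(k1 + k2).
t=0.000000, u=0.000000:
  k1 = f(0.000000, 0.000000) = 0.070000
  k2 = f(0.280000, 0.019600) = 0.062509
  u ← 0.000000 + (0.28/2)·(0.070000 + 0.062509) = 0.018551
t=0.280000, u=0.018551:
  k1 = f(0.280000, 0.018551) = 0.061995
  k2 = f(0.560000, 0.035910) = 0.057580
  u ← 0.018551 + (0.28/2)·(0.061995 + 0.057580) = 0.035292
u(0.56) ≈ 0.0353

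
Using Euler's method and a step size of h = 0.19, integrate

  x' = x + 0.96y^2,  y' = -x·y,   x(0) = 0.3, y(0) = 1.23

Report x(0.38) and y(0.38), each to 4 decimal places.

Euler on (x,y): x_{n+1} = x_n + h·x', y_{n+1} = y_n + h·y'.
0.000000: (0.300000, 1.230000); f=(1.752384, -0.369000) → (0.632953, 1.159890)
0.190000: (0.632953, 1.159890); f=(1.924484, -0.734156) → (0.998605, 1.020400)
(x(0.38), y(0.38)) ≈ (0.9986, 1.0204)

0.9986, 1.0204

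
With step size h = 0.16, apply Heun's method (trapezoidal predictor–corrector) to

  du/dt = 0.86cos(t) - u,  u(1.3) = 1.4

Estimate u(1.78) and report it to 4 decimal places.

0.8705

Heun: k1 = f(t_n, u_n); k2 = f(t_n + h, u_n + h·k1); u_{n+1} = u_n + (h/2)·(k1 + k2).
t=1.300000, u=1.400000:
  k1 = f(1.300000, 1.400000) = -1.169951
  k2 = f(1.460000, 1.212808) = -1.117718
  u ← 1.400000 + (0.16/2)·(-1.169951 + (-1.117718)) = 1.216986
t=1.460000, u=1.216986:
  k1 = f(1.460000, 1.216986) = -1.121896
  k2 = f(1.620000, 1.037483) = -1.079781
  u ← 1.216986 + (0.16/2)·(-1.121896 + (-1.079781)) = 1.040852
t=1.620000, u=1.040852:
  k1 = f(1.620000, 1.040852) = -1.083150
  k2 = f(1.780000, 0.867548) = -1.046154
  u ← 1.040852 + (0.16/2)·(-1.083150 + (-1.046154)) = 0.870508
u(1.78) ≈ 0.8705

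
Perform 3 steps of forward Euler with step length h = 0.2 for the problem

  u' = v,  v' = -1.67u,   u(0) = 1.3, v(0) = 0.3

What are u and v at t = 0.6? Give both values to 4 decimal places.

1.2155, -1.0337

Euler on (u,v): u_{n+1} = u_n + h·u', v_{n+1} = v_n + h·v'.
0.000000: (1.300000, 0.300000); f=(0.300000, -2.171000) → (1.360000, -0.134200)
0.200000: (1.360000, -0.134200); f=(-0.134200, -2.271200) → (1.333160, -0.588440)
0.400000: (1.333160, -0.588440); f=(-0.588440, -2.226377) → (1.215472, -1.033715)
(u(0.6), v(0.6)) ≈ (1.2155, -1.0337)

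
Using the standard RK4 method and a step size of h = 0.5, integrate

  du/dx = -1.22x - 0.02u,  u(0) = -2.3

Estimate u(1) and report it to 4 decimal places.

-2.8604

RK4: k1 = f(x_n, u_n); k2 = f(x_n + h/2, u_n + (h/2)·k1); k3 = f(x_n + h/2, u_n + (h/2)·k2); k4 = f(x_n + h, u_n + h·k3); u_{n+1} = u_n + (h/6)·(k1 + 2k2 + 2k3 + k4).
x=0.000000, u=-2.300000:
  k1 = f(0.000000, -2.300000) = 0.046000
  k2 = f(0.250000, -2.288500) = -0.259230
  k3 = f(0.250000, -2.364807) = -0.257704
  k4 = f(0.500000, -2.428852) = -0.561423
  u ← -2.300000 + (0.5/6)·(k1 + 2k2 + 2k3 + k4) = -2.429108
x=0.500000, u=-2.429108:
  k1 = f(0.500000, -2.429108) = -0.561418
  k2 = f(0.750000, -2.569462) = -0.863611
  k3 = f(0.750000, -2.645010) = -0.862100
  k4 = f(1.000000, -2.860157) = -1.162797
  u ← -2.429108 + (0.5/6)·(k1 + 2k2 + 2k3 + k4) = -2.860411
u(1) ≈ -2.8604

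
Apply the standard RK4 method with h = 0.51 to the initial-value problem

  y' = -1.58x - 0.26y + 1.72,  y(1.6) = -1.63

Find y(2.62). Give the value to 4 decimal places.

-2.7281

RK4: k1 = f(x_n, y_n); k2 = f(x_n + h/2, y_n + (h/2)·k1); k3 = f(x_n + h/2, y_n + (h/2)·k2); k4 = f(x_n + h, y_n + h·k3); y_{n+1} = y_n + (h/6)·(k1 + 2k2 + 2k3 + k4).
x=1.600000, y=-1.630000:
  k1 = f(1.600000, -1.630000) = -0.384200
  k2 = f(1.855000, -1.727971) = -0.761628
  k3 = f(1.855000, -1.824215) = -0.736604
  k4 = f(2.110000, -2.005668) = -1.092326
  y ← -1.630000 + (0.51/6)·(k1 + 2k2 + 2k3 + k4) = -2.010204
x=2.110000, y=-2.010204:
  k1 = f(2.110000, -2.010204) = -1.091147
  k2 = f(2.365000, -2.288447) = -1.421704
  k3 = f(2.365000, -2.372739) = -1.399788
  k4 = f(2.620000, -2.724096) = -1.711335
  y ← -2.010204 + (0.51/6)·(k1 + 2k2 + 2k3 + k4) = -2.728069
y(2.62) ≈ -2.7281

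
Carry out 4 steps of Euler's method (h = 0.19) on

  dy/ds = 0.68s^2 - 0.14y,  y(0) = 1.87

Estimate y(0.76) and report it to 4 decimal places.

Euler: y_{n+1} = y_n + h·f(s_n, y_n).
s=0.000000, y=1.870000: f=-0.261800 → y ← 1.870000 + 0.19·(-0.261800) = 1.820258
s=0.190000, y=1.820258: f=-0.230288 → y ← 1.820258 + 0.19·(-0.230288) = 1.776503
s=0.380000, y=1.776503: f=-0.150518 → y ← 1.776503 + 0.19·(-0.150518) = 1.747905
s=0.570000, y=1.747905: f=-0.023775 → y ← 1.747905 + 0.19·(-0.023775) = 1.743388
y(0.76) ≈ 1.7434

1.7434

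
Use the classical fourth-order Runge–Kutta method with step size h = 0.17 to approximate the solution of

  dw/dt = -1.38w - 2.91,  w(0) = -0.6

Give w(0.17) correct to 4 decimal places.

RK4: k1 = f(t_n, w_n); k2 = f(t_n + h/2, w_n + (h/2)·k1); k3 = f(t_n + h/2, w_n + (h/2)·k2); k4 = f(t_n + h, w_n + h·k3); w_{n+1} = w_n + (h/6)·(k1 + 2k2 + 2k3 + k4).
t=0.000000, w=-0.600000:
  k1 = f(0.000000, -0.600000) = -2.082000
  k2 = f(0.085000, -0.776970) = -1.837781
  k3 = f(0.085000, -0.756211) = -1.866428
  k4 = f(0.170000, -0.917293) = -1.644136
  w ← -0.600000 + (0.17/6)·(k1 + 2k2 + 2k3 + k4) = -0.915479
w(0.17) ≈ -0.9155

-0.9155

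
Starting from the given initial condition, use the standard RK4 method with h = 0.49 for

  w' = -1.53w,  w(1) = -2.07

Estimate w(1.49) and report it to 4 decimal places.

-0.9817

RK4: k1 = f(t_n, w_n); k2 = f(t_n + h/2, w_n + (h/2)·k1); k3 = f(t_n + h/2, w_n + (h/2)·k2); k4 = f(t_n + h, w_n + h·k3); w_{n+1} = w_n + (h/6)·(k1 + 2k2 + 2k3 + k4).
t=1.000000, w=-2.070000:
  k1 = f(1.000000, -2.070000) = 3.167100
  k2 = f(1.245000, -1.294060) = 1.979913
  k3 = f(1.245000, -1.584921) = 2.424930
  k4 = f(1.490000, -0.881784) = 1.349130
  w ← -2.070000 + (0.49/6)·(k1 + 2k2 + 2k3 + k4) = -0.981717
w(1.49) ≈ -0.9817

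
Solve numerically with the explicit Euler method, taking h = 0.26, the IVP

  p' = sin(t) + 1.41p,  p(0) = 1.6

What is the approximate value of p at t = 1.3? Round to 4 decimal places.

Euler: p_{n+1} = p_n + h·f(t_n, p_n).
t=0.000000, p=1.600000: f=2.256000 → p ← 1.600000 + 0.26·2.256000 = 2.186560
t=0.260000, p=2.186560: f=3.340130 → p ← 2.186560 + 0.26·3.340130 = 3.054994
t=0.520000, p=3.054994: f=4.804421 → p ← 3.054994 + 0.26·4.804421 = 4.304143
t=0.780000, p=4.304143: f=6.772122 → p ← 4.304143 + 0.26·6.772122 = 6.064895
t=1.040000, p=6.064895: f=9.413906 → p ← 6.064895 + 0.26·9.413906 = 8.512511
p(1.3) ≈ 8.5125

8.5125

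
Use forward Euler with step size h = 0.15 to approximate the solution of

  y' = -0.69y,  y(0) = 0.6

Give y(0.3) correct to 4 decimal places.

0.4822

Euler: y_{n+1} = y_n + h·f(s_n, y_n).
s=0.000000, y=0.600000: f=-0.414000 → y ← 0.600000 + 0.15·(-0.414000) = 0.537900
s=0.150000, y=0.537900: f=-0.371151 → y ← 0.537900 + 0.15·(-0.371151) = 0.482227
y(0.3) ≈ 0.4822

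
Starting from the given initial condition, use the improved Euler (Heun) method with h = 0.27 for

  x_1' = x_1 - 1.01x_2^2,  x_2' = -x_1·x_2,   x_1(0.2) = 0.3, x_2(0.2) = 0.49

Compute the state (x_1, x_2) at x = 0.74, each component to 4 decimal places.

Heun on (x_1,x_2): k1 = f(x_n, state_n); k2 = f(x_n + h, state_n + h·k1); state_{n+1} = state_n + (h/2)·(k1 + k2).
0.200000: (0.300000, 0.490000)
  k1 = (0.057499, -0.147000)
  predictor → (0.315525, 0.450310)
  k2 = (0.110718, -0.142084)
  → (0.322709, 0.450974)
0.470000: (0.322709, 0.450974)
  k1 = (0.117298, -0.145533)
  predictor → (0.354380, 0.411680)
  k2 = (0.183205, -0.145891)
  → (0.363277, 0.411631)
(x_1(0.74), x_2(0.74)) ≈ (0.3633, 0.4116)

0.3633, 0.4116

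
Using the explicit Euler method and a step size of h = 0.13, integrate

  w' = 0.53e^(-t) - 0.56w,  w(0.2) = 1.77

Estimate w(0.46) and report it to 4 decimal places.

1.6235

Euler: w_{n+1} = w_n + h·f(t_n, w_n).
t=0.200000, w=1.770000: f=-0.557273 → w ← 1.770000 + 0.13·(-0.557273) = 1.697555
t=0.330000, w=1.697555: f=-0.569601 → w ← 1.697555 + 0.13·(-0.569601) = 1.623506
w(0.46) ≈ 1.6235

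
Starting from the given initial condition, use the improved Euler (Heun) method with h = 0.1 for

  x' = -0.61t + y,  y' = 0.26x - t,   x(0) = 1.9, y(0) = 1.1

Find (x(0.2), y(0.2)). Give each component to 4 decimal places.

Heun on (x,y): k1 = f(t_n, state_n); k2 = f(t_n + h, state_n + h·k1); state_{n+1} = state_n + (h/2)·(k1 + k2).
0.000000: (1.900000, 1.100000)
  k1 = (1.100000, 0.494000)
  predictor → (2.010000, 1.149400)
  k2 = (1.088400, 0.422600)
  → (2.009420, 1.145830)
0.100000: (2.009420, 1.145830)
  k1 = (1.084830, 0.422449)
  predictor → (2.117903, 1.188075)
  k2 = (1.066075, 0.350655)
  → (2.116965, 1.184485)
(x(0.2), y(0.2)) ≈ (2.1170, 1.1845)

2.1170, 1.1845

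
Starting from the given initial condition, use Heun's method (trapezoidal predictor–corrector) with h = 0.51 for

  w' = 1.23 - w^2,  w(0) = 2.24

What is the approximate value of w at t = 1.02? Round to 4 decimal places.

1.3402

Heun: k1 = f(t_n, w_n); k2 = f(t_n + h, w_n + h·k1); w_{n+1} = w_n + (h/2)·(k1 + k2).
t=0.000000, w=2.240000:
  k1 = f(0.000000, 2.240000) = -3.787600
  k2 = f(0.510000, 0.308324) = 1.134936
  w ← 2.240000 + (0.51/2)·(-3.787600 + 1.134936) = 1.563571
t=0.510000, w=1.563571:
  k1 = f(0.510000, 1.563571) = -1.214754
  k2 = f(1.020000, 0.944046) = 0.338776
  w ← 1.563571 + (0.51/2)·(-1.214754 + 0.338776) = 1.340197
w(1.02) ≈ 1.3402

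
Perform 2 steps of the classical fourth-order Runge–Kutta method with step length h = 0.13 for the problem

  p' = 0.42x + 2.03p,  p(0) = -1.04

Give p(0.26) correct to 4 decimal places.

-1.7459

RK4: k1 = f(x_n, p_n); k2 = f(x_n + h/2, p_n + (h/2)·k1); k3 = f(x_n + h/2, p_n + (h/2)·k2); k4 = f(x_n + h, p_n + h·k3); p_{n+1} = p_n + (h/6)·(k1 + 2k2 + 2k3 + k4).
x=0.000000, p=-1.040000:
  k1 = f(0.000000, -1.040000) = -2.111200
  k2 = f(0.065000, -1.177228) = -2.362473
  k3 = f(0.065000, -1.193561) = -2.395628
  k4 = f(0.130000, -1.351432) = -2.688806
  p ← -1.040000 + (0.13/6)·(k1 + 2k2 + 2k3 + k4) = -1.350185
x=0.130000, p=-1.350185:
  k1 = f(0.130000, -1.350185) = -2.686275
  k2 = f(0.195000, -1.524792) = -3.013429
  k3 = f(0.195000, -1.546057) = -3.056596
  k4 = f(0.260000, -1.747542) = -3.438310
  p ← -1.350185 + (0.13/6)·(k1 + 2k2 + 2k3 + k4) = -1.745918
p(0.26) ≈ -1.7459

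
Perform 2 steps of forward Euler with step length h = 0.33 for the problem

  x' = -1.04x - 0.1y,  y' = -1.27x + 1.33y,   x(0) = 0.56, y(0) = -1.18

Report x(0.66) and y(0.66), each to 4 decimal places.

0.3309, -2.9513

Euler on (x,y): x_{n+1} = x_n + h·x', y_{n+1} = y_n + h·y'.
0.000000: (0.560000, -1.180000); f=(-0.464400, -2.280600) → (0.406748, -1.932598)
0.330000: (0.406748, -1.932598); f=(-0.229758, -3.086925) → (0.330928, -2.951283)
(x(0.66), y(0.66)) ≈ (0.3309, -2.9513)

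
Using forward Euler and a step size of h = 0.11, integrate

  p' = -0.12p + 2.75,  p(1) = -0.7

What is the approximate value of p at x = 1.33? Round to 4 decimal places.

Euler: p_{n+1} = p_n + h·f(x_n, p_n).
x=1.000000, p=-0.700000: f=2.834000 → p ← -0.700000 + 0.11·2.834000 = -0.388260
x=1.110000, p=-0.388260: f=2.796591 → p ← -0.388260 + 0.11·2.796591 = -0.080635
x=1.220000, p=-0.080635: f=2.759676 → p ← -0.080635 + 0.11·2.759676 = 0.222929
p(1.33) ≈ 0.2229

0.2229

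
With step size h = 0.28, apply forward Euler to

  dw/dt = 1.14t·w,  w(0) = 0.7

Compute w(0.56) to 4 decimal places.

0.7626

Euler: w_{n+1} = w_n + h·f(t_n, w_n).
t=0.000000, w=0.700000: f=0.000000 → w ← 0.700000 + 0.28·0.000000 = 0.700000
t=0.280000, w=0.700000: f=0.223440 → w ← 0.700000 + 0.28·0.223440 = 0.762563
w(0.56) ≈ 0.7626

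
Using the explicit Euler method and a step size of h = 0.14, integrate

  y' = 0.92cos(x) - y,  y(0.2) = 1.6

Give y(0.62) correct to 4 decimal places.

1.3297

Euler: y_{n+1} = y_n + h·f(x_n, y_n).
x=0.200000, y=1.600000: f=-0.698339 → y ← 1.600000 + 0.14·(-0.698339) = 1.502233
x=0.340000, y=1.502233: f=-0.634898 → y ← 1.502233 + 0.14·(-0.634898) = 1.413347
x=0.480000, y=1.413347: f=-0.597311 → y ← 1.413347 + 0.14·(-0.597311) = 1.329723
y(0.62) ≈ 1.3297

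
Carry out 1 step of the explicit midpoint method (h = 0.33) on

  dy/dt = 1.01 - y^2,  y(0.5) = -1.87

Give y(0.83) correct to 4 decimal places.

Midpoint: k1 = f(t_n, y_n); k2 = f(t_n + h/2, y_n + (h/2)·k1); y_{n+1} = y_n + h·k2.
t=0.500000, y=-1.870000:
  k1 = f(0.500000, -1.870000) = -2.486900
  k2 = f(0.665000, -2.280339) = -4.189944
  y ← -1.870000 + 0.33·(-4.189944) = -3.252681
y(0.83) ≈ -3.2527

-3.2527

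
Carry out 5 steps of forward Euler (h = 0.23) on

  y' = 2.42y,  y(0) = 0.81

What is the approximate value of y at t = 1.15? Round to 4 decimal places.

Euler: y_{n+1} = y_n + h·f(t_n, y_n).
t=0.000000, y=0.810000: f=1.960200 → y ← 0.810000 + 0.23·1.960200 = 1.260846
t=0.230000, y=1.260846: f=3.051247 → y ← 1.260846 + 0.23·3.051247 = 1.962633
t=0.460000, y=1.962633: f=4.749572 → y ← 1.962633 + 0.23·4.749572 = 3.055034
t=0.690000, y=3.055034: f=7.393183 → y ← 3.055034 + 0.23·7.393183 = 4.755466
t=0.920000, y=4.755466: f=11.508229 → y ← 4.755466 + 0.23·11.508229 = 7.402359
y(1.15) ≈ 7.4024

7.4024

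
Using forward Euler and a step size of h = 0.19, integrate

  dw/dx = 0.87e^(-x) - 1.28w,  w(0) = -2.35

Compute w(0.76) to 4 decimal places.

Euler: w_{n+1} = w_n + h·f(x_n, w_n).
x=0.000000, w=-2.350000: f=3.878000 → w ← -2.350000 + 0.19·3.878000 = -1.613180
x=0.190000, w=-1.613180: f=2.784325 → w ← -1.613180 + 0.19·2.784325 = -1.084158
x=0.380000, w=-1.084158: f=1.982682 → w ← -1.084158 + 0.19·1.982682 = -0.707449
x=0.570000, w=-0.707449: f=1.397541 → w ← -0.707449 + 0.19·1.397541 = -0.441916
w(0.76) ≈ -0.4419

-0.4419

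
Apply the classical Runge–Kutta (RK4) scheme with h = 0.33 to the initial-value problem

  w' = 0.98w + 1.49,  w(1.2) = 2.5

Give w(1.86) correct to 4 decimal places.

RK4: k1 = f(t_n, w_n); k2 = f(t_n + h/2, w_n + (h/2)·k1); k3 = f(t_n + h/2, w_n + (h/2)·k2); k4 = f(t_n + h, w_n + h·k3); w_{n+1} = w_n + (h/6)·(k1 + 2k2 + 2k3 + k4).
t=1.200000, w=2.500000:
  k1 = f(1.200000, 2.500000) = 3.940000
  k2 = f(1.365000, 3.150100) = 4.577098
  k3 = f(1.365000, 3.255221) = 4.680117
  k4 = f(1.530000, 4.044439) = 5.453550
  w ← 2.500000 + (0.33/6)·(k1 + 2k2 + 2k3 + k4) = 4.034939
t=1.530000, w=4.034939:
  k1 = f(1.530000, 4.034939) = 5.444240
  k2 = f(1.695000, 4.933238) = 6.324574
  k3 = f(1.695000, 5.078494) = 6.466924
  k4 = f(1.860000, 6.169024) = 7.535643
  w ← 4.034939 + (0.33/6)·(k1 + 2k2 + 2k3 + k4) = 6.155897
w(1.86) ≈ 6.1559

6.1559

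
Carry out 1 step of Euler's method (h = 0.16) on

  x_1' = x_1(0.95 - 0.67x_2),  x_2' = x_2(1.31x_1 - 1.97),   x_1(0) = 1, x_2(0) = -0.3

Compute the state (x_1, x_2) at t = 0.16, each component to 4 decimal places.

Euler on (x_1,x_2): x_1_{n+1} = x_1_n + h·x_1', x_2_{n+1} = x_2_n + h·x_2'.
0.000000: (1.000000, -0.300000); f=(1.151000, 0.198000) → (1.184160, -0.268320)
(x_1(0.16), x_2(0.16)) ≈ (1.1842, -0.2683)

1.1842, -0.2683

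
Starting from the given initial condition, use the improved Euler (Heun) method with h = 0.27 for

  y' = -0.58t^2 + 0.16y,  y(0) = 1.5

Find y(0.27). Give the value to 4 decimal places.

Heun: k1 = f(t_n, y_n); k2 = f(t_n + h, y_n + h·k1); y_{n+1} = y_n + (h/2)·(k1 + k2).
t=0.000000, y=1.500000:
  k1 = f(0.000000, 1.500000) = 0.240000
  k2 = f(0.270000, 1.564800) = 0.208086
  y ← 1.500000 + (0.27/2)·(0.240000 + 0.208086) = 1.560492
y(0.27) ≈ 1.5605

1.5605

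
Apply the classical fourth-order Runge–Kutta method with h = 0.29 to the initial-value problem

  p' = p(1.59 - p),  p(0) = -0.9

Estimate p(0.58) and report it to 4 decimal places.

-12.0671

RK4: k1 = f(s_n, p_n); k2 = f(s_n + h/2, p_n + (h/2)·k1); k3 = f(s_n + h/2, p_n + (h/2)·k2); k4 = f(s_n + h, p_n + h·k3); p_{n+1} = p_n + (h/6)·(k1 + 2k2 + 2k3 + k4).
s=0.000000, p=-0.900000:
  k1 = f(0.000000, -0.900000) = -2.241000
  k2 = f(0.145000, -1.224945) = -3.448153
  k3 = f(0.145000, -1.399982) = -4.185922
  k4 = f(0.290000, -2.113917) = -7.829775
  p ← -0.900000 + (0.29/6)·(k1 + 2k2 + 2k3 + k4) = -2.124715
s=0.290000, p=-2.124715:
  k1 = f(0.290000, -2.124715) = -7.892709
  k2 = f(0.435000, -3.269157) = -15.885350
  k3 = f(0.435000, -4.428090) = -26.648649
  k4 = f(0.580000, -9.852823) = -112.744105
  p ← -2.124715 + (0.29/6)·(k1 + 2k2 + 2k3 + k4) = -12.067114
p(0.58) ≈ -12.0671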